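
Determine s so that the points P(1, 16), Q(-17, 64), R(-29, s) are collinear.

Collinearity: (R − P) must be parallel to (Q − P) = (-18, 48).
Cross-multiplying the components: (s − 16)·(-18) = (-30)·(48).
Solving gives s = 96.

96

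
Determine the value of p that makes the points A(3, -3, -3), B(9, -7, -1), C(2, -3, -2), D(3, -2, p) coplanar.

-5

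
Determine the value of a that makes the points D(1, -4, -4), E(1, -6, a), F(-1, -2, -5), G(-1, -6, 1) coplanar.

Normal to plane DFG: n = (8, 12, 8); plane equation n·P = -72.
Requiring n·E = -72: (8)a + (-64) = -72.
So a = -1.

-1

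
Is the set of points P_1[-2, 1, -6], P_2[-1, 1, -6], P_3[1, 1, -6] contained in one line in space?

P_1P_2 = (1, 0, 0), P_1P_3 = (3, 0, 0).
P_1P_2 × P_1P_3 = (0, 0, 0).
The cross product vanishes, so the three points are collinear.

Yes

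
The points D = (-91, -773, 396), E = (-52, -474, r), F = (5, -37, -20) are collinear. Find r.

227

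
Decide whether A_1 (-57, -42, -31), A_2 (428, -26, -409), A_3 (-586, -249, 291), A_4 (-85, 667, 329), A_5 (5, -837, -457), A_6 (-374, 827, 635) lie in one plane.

No

The plane through A_1, A_2, A_3 has normal n = A_1A_2 × A_1A_3 = (-73094, 43792, -91931) and equation n·P = 5176955.
Checking the remaining points: n·A_4 = 5176955, n·A_5 = 4993093, n·A_6 = 5176955.
Since n·A_5 = 4993093 ≠ 5176955, A_5 is off the plane and the points are not all coplanar.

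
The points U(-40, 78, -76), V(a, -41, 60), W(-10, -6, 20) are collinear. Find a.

Direction UW = (30, -84, 96). From the y-coordinate of V, the parameter along the line is τ = (-41 − 78)/(-84) = 17/12.
Then a = (-40) + 17/12·(30) = 5/2.

5/2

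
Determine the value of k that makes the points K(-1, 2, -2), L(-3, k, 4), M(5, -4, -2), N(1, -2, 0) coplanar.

-2

Normal to plane KMN: n = (-12, -12, -12); plane equation n·P = 12.
Requiring n·L = 12: (-12)k + (-12) = 12.
So k = -2.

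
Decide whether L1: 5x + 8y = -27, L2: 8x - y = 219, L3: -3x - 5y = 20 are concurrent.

Yes

Intersecting L1 and L2: solving the 2×2 system gives (x, y) = (25, -19).
Substitute into L3: (-3)(25) + (-5)(-19) = 20.
This equals 20, so (25, -19) lies on all three lines and they are concurrent.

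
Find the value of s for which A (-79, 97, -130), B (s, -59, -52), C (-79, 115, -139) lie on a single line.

-79

Collinearity requires AB × AC = 0; each component is linear in s.
The y-component gives (9)s + (711) = 0, so s = -79.
The remaining components then also vanish.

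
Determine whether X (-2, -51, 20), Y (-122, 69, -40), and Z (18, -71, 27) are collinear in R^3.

XY = (-120, 120, -60), XZ = (20, -20, 7).
Comparing components 2 and 3: (120)(7) − (-60)(-20) = -360 ≠ 0, so XY and XZ are not parallel and the points are not collinear.

No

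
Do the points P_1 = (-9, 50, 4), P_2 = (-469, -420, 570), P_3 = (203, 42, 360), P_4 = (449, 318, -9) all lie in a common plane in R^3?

With P_1 as base: P_1P_2 = (-460, -470, 566), P_1P_3 = (212, -8, 356), P_1P_4 = (458, 268, -13).
P_1P_3 × P_1P_4 = (-95304, 165804, 60480).
P_1P_2 · (P_1P_3 × P_1P_4) = 143640.
Since 143640 ≠ 0, the four points are not coplanar.

No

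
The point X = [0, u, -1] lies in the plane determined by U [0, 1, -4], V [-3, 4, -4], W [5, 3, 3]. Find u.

A normal to the plane is n = UV × UW = (21, 21, -21).
X lies in the plane iff n · UX = 0.
This gives (21)u + (-84) = 0, so u = 4.

4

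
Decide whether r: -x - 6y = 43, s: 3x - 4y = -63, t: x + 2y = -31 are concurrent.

Yes

The three lines meet at one point iff the augmented coefficient matrix [aᵢ bᵢ cᵢ] has rank < 3, i.e. its determinant vanishes.
Here the determinant is 0.
It vanishes, so the lines are concurrent at (-25, -3).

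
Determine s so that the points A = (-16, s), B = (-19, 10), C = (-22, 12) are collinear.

8

The three points are collinear iff det[AB; AC] = 0.
This determinant is linear in s: (-3)s + (24) = 0, so s = 8.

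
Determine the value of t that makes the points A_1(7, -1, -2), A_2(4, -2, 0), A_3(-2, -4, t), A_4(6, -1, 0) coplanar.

Normal to plane A_1A_2A_4: n = (-2, 4, -1); plane equation n·P = -16.
Requiring n·A_3 = -16: (-1)t + (-12) = -16.
So t = 4.

4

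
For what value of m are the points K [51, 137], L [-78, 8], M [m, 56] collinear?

The three points are collinear iff det[KL; KM] = 0.
This determinant is linear in m: (129)m + (3870) = 0, so m = -30.

-30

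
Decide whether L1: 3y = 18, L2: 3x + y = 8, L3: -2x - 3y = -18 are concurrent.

No

Intersecting L1 and L2: solving the 2×2 system gives (x, y) = (2/3, 6).
Substitute into L3: (-2)(2/3) + (-3)(6) = -58/3.
But L3 requires -18 ≠ -58/3, so the three lines have no common point.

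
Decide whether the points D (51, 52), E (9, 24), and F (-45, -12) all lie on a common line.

Yes

DE = (-42, -28), DF = (-96, -64).
det[DE; DF] = (-42)(-64) − (-28)(-96) = 0.
The determinant is zero, so the points are collinear.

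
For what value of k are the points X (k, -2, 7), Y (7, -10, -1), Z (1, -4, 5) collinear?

Direction YZ = (-6, 6, 6). From the y-coordinate of X, the parameter along the line is τ = (-2 − (-10))/6 = 4/3.
Then k = 7 + 4/3·(-6) = -1.

-1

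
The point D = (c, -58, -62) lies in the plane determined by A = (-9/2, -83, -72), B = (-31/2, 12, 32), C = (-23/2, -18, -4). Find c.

A normal to the plane is n = AB × AC = (-300, 20, -50).
D lies in the plane iff n · AD = 0.
This gives (-300)c + (-1350) = 0, so c = -9/2.

-9/2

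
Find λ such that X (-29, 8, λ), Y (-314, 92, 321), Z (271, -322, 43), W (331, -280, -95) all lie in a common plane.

33

Coplanarity ⇔ det[XY; XZ; XW] = 0.
Expanding, this is linear in λ: (-49410)λ + (1630530) = 0.
So λ = 33.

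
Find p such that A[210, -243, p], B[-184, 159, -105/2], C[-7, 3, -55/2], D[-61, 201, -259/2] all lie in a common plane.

75/2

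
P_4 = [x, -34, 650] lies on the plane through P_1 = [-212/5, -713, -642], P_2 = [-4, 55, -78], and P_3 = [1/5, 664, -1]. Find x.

239/5

The plane through P_1, P_2, P_3 has equation −284340x − 588y + 20160z = -467460.
Substituting P_4: (-284340)x + (13123992) = -467460, so x = 239/5.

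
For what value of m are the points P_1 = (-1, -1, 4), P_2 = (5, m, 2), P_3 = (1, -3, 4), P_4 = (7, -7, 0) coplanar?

-6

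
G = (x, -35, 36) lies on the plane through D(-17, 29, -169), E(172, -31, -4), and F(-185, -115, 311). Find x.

-30

The plane through D, E, F has equation −5040x − 118440y − 37296z = 2953944.
Substituting G: (-5040)x + (2802744) = 2953944, so x = -30.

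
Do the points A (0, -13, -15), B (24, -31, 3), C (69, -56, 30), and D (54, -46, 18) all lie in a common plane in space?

No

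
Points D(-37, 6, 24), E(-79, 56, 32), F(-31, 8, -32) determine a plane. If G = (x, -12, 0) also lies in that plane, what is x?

-19

A normal to the plane is n = DE × DF = (-2816, -2304, -384).
G lies in the plane iff n · DG = 0.
This gives (-2816)x + (-53504) = 0, so x = -19.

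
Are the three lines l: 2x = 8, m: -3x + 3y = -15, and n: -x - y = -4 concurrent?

Intersecting l and m: solving the 2×2 system gives (x, y) = (4, -1).
Substitute into n: (-1)(4) + (-1)(-1) = -3.
But n requires -4 ≠ -3, so the three lines have no common point.

No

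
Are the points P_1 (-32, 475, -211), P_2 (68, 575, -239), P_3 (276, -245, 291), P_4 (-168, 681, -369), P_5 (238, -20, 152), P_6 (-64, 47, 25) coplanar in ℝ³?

The plane through P_1, P_2, P_3 has normal n = P_1P_2 × P_1P_3 = (30040, -58824, -102800) and equation n·P = -7211880.
Checking the remaining points: n·P_4 = -7172664, n·P_5 = -7299600, n·P_6 = -7257288.
Since n·P_4 = -7172664 ≠ -7211880, P_4 is off the plane and the points are not all coplanar.

No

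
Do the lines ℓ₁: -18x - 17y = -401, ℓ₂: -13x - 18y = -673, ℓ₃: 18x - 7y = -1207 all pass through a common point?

Yes

Intersecting ℓ₁ and ℓ₂: solving the 2×2 system gives (x, y) = (-41, 67).
Substitute into ℓ₃: (18)(-41) + (-7)(67) = -1207.
This equals -1207, so (-41, 67) lies on all three lines and they are concurrent.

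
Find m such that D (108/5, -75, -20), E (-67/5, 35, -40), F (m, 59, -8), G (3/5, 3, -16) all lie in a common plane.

Normal to plane DEG: n = (2000, 560, -420); plane equation n·P = 9600.
Requiring n·F = 9600: (2000)m + (36400) = 9600.
So m = -67/5.

-67/5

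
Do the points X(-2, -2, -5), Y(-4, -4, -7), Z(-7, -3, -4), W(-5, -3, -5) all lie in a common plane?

With X as base: XY = (-2, -2, -2), XZ = (-5, -1, 1), XW = (-3, -1, 0).
XZ × XW = (1, -3, 2).
XY · (XZ × XW) = 0.
The scalar triple product vanishes, so the four points are coplanar.

Yes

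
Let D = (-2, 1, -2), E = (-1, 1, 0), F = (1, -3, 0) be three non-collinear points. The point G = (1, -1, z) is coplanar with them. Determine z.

Coplanarity requires DE · (DF × DG) = 0.
DE = (1, 0, 2), DF = (3, -4, 2); the triple product is linear in z with coefficient -4 and constant term 8.
Setting it to zero: z = 2.

2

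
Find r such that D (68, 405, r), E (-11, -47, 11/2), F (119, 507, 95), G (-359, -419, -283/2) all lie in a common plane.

139/2

Coplanarity ⇔ det[DE; DF; DG] = 0.
Expanding, this is linear in r: (-144432)r + (10038024) = 0.
So r = 139/2.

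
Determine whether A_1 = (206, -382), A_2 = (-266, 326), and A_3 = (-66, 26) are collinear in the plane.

A_1A_2 = (-472, 708), A_1A_3 = (-272, 408).
Twice the signed area of △A_1A_2A_3 is (-472)(408) − (708)(-272) = 0.
The triangle is degenerate (zero area), so the points are collinear.

Yes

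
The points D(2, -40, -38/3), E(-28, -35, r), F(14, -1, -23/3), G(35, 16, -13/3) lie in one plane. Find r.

-43/3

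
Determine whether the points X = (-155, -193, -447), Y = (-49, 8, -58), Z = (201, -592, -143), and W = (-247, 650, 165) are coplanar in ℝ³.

Yes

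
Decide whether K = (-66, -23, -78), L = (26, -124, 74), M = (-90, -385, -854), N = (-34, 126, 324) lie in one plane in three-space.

Yes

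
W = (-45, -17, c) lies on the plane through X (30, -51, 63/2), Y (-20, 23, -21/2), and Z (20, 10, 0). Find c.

7

Coplanarity requires XY · (XZ × XW) = 0.
XY = (-50, 74, -42), XZ = (-10, 61, -63/2); the triple product is linear in c with coefficient -2310 and constant term 16170.
Setting it to zero: c = 7.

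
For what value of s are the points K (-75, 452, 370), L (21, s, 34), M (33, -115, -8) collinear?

-52

Direction KM = (108, -567, -378). From the x-coordinate of L, the parameter along the line is τ = (21 − (-75))/108 = 8/9.
Then s = 452 + 8/9·(-567) = -52.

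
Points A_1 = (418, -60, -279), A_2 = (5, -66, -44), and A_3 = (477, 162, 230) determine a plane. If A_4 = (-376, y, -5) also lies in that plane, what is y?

A normal to the plane is n = A_1A_2 × A_1A_3 = (-55224, 224082, -91332).
A_4 lies in the plane iff n · A_1A_4 = 0.
This gives (224082)y + (32267808) = 0, so y = -144.

-144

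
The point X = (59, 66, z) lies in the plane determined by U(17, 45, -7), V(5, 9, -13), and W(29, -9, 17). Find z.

The plane through U, V, W has equation −1188x + 216y + 1080z = -18036.
Substituting X: (1080)z + (-55836) = -18036, so z = 35.

35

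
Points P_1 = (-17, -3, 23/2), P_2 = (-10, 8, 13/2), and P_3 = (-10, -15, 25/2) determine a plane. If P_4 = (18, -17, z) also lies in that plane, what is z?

A normal to the plane is n = P_1P_2 × P_1P_3 = (-49, -42, -161).
P_4 lies in the plane iff n · P_1P_4 = 0.
This gives (-161)z + (1449/2) = 0, so z = 9/2.

9/2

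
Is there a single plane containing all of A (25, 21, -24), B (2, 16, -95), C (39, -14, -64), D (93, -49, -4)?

A normal to the plane through A, B, C is n = AB × AC = (-2285, -1914, 875).
The plane has equation n·P = -118319. For D: n·D = -122219.
-122219 ≠ -118319, so D is off the plane.

No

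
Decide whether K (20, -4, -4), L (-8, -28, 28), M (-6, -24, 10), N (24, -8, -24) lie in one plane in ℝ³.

A normal to the plane through K, L, M is n = KL × KM = (304, -440, -64).
The plane has equation n·P = 8096. For N: n·N = 12352.
12352 ≠ 8096, so N is off the plane.

No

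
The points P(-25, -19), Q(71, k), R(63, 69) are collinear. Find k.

77

Collinearity: (Q − P) must be parallel to (R − P) = (88, 88).
Cross-multiplying the components: (k − (-19))·(88) = (96)·(88).
Solving gives k = 77.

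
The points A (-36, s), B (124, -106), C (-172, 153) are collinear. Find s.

34

Collinearity: (A − B) must be parallel to (C − B) = (-296, 259).
Cross-multiplying the components: (s − (-106))·(-296) = (-160)·(259).
Solving gives s = 34.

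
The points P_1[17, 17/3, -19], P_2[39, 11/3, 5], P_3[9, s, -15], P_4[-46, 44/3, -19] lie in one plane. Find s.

The points are coplanar iff P_1P_2 · (P_1P_3 × P_1P_4) = 0.
Expanding, this is linear in s: (1512)s + (-10584) = 0.
So s = 7.

7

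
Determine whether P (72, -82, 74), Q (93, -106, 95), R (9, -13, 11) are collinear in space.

No

PQ = (21, -24, 21), PR = (-63, 69, -63).
PQ × PR = (63, 0, -63).
The cross product is nonzero, so the points do not lie on one line.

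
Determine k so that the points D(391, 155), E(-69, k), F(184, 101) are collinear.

35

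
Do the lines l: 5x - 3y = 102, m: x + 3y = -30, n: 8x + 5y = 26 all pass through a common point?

Yes

Lines aᵢx + bᵢy = cᵢ with pairwise distinct directions are concurrent exactly when det[aᵢ bᵢ cᵢ] = 0.
Here the determinant is 0.
It vanishes, so the lines are concurrent at (12, -14).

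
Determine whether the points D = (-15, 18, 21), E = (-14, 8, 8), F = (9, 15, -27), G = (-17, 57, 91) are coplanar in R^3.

The four points are coplanar iff the 3×3 determinant with rows DE, DF, DG is zero.
Rows: (1, -10, -13), (24, -3, -48), (-2, 39, 70).
Expanding along the first row: (1)(1662) − (-10)(1584) + (-13)(930) = 5412.
Nonzero ⇒ not coplanar.

No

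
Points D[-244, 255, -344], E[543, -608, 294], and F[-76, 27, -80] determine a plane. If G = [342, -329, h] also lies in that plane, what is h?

-40

The plane through D, E, F has equation −82368x − 100584y − 34452z = 6300360.
Substituting G: (-34452)h + (4922280) = 6300360, so h = -40.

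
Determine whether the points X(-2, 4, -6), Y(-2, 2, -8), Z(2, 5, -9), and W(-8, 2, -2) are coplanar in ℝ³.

Yes

A normal to the plane through X, Y, Z is n = XY × XZ = (8, -8, 8).
The plane has equation n·P = -96. For W: n·W = -96.
Equal, so W lies in the plane and all four are coplanar.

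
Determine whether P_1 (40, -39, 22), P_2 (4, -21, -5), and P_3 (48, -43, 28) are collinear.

Yes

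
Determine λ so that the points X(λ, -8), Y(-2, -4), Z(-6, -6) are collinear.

-10

The three points are collinear iff det[XY; XZ] = 0.
This determinant is linear in λ: (2)λ + (20) = 0, so λ = -10.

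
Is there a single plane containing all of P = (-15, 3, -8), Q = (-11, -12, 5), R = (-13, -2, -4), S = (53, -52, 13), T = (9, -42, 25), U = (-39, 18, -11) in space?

Yes

The plane through P, Q, R has normal n = PQ × PR = (5, 10, 10) and equation n·X = -125.
Checking the remaining points: n·S = -125, n·T = -125, n·U = -125.
All equal -125, so all 6 points lie in one plane.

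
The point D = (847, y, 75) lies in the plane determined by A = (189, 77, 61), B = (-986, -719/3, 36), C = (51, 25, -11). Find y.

763/3

Coplanarity requires AB · (AC × AD) = 0.
AB = (-1175, -950/3, -25), AC = (-138, -52, -72); the triple product is linear in y with coefficient -81150 and constant term 20639150.
Setting it to zero: y = 763/3.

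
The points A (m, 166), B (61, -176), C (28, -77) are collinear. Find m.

-53

Collinearity: (A − B) must be parallel to (C − B) = (-33, 99).
Cross-multiplying the components: (m − 61)·(99) = (342)·(-33).
Solving gives m = -53.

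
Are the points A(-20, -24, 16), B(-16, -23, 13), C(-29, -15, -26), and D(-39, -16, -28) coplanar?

No

A normal to the plane through A, B, C is n = AB × AC = (-15, 195, 45).
The plane has equation n·P = -3660. For D: n·D = -3795.
-3795 ≠ -3660, so D is off the plane.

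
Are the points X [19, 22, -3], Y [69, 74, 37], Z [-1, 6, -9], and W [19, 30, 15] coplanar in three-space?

No

With X as base: XY = (50, 52, 40), XZ = (-20, -16, -6), XW = (0, 8, 18).
XZ × XW = (-240, 360, -160).
XY · (XZ × XW) = 320.
Since 320 ≠ 0, the four points are not coplanar.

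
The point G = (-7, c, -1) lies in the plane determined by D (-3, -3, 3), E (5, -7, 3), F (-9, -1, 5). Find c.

1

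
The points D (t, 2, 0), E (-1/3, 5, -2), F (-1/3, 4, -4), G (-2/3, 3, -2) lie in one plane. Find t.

Coplanarity ⇔ det[DE; DF; DG] = 0.
Expanding, this is linear in t: (4)t + (4) = 0.
So t = -1.

-1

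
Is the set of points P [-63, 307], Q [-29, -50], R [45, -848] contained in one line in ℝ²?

No

PQ = (34, -357), PR = (108, -1155).
If collinear, PR would be a scalar multiple of PQ. But (34)·(-1155) ≠ (-357)·(108) (difference -714), so they are not parallel; the points are not collinear.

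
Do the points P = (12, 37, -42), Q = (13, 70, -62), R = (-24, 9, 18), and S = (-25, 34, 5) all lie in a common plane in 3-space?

The four points are coplanar iff the 3×3 determinant with rows PQ, PR, PS is zero.
Rows: (1, 33, -20), (-36, -28, 60), (-37, -3, 47).
Expanding along the first row: (1)(-1136) − (33)(528) + (-20)(-928) = 0.
Zero determinant ⇒ coplanar.

Yes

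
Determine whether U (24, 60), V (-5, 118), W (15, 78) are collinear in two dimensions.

Yes

UV = (-29, 58), UW = (-9, 18).
Checking proportionality: UW = 9/29·UV, so the vectors are parallel and the points are collinear.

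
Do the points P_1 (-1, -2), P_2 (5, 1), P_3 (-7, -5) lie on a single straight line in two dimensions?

Yes

P_1P_2 = (6, 3), P_1P_3 = (-6, -3).
Checking proportionality: P_1P_3 = -1·P_1P_2, so the vectors are parallel and the points are collinear.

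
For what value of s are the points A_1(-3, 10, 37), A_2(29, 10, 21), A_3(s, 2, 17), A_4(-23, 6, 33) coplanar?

Normal to plane A_1A_2A_4: n = (-64, 448, -128); plane equation n·P = -64.
Requiring n·A_3 = -64: (-64)s + (-1280) = -64.
So s = -19.

-19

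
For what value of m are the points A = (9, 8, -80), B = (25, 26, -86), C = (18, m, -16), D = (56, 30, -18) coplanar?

Normal to plane ABD: n = (1248, -1274, -494); plane equation n·P = 40560.
Requiring n·C = 40560: (-1274)m + (30368) = 40560.
So m = -8.

-8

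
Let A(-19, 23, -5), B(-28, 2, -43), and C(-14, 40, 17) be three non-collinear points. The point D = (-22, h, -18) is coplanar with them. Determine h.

14

The plane through A, B, C has equation 184x + 8y − 48z = -3072.
Substituting D: (8)h + (-3184) = -3072, so h = 14.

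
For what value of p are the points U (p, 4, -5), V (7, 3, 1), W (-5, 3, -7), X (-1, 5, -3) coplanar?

The points are coplanar iff UV · (UW × UX) = 0.
Expanding, this is linear in p: (-16)p + (-48) = 0.
So p = -3.

-3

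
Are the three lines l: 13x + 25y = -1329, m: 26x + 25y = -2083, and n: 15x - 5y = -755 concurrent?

The three lines meet at one point iff the augmented coefficient matrix [aᵢ bᵢ cᵢ] has rank < 3, i.e. its determinant vanishes.
Here the determinant is 0.
It vanishes, so the lines are concurrent at (-58, -23).

Yes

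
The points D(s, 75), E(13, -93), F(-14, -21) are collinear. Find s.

-50

The three points are collinear iff det[DE; DF] = 0.
This determinant is linear in s: (-72)s + (-3600) = 0, so s = -50.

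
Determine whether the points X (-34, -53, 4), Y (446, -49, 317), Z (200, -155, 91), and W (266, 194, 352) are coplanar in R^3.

A normal to the plane through X, Y, Z is n = XY × XZ = (32274, 31482, -49896).
The plane has equation n·P = -2965446. For W: n·W = -2871000.
-2871000 ≠ -2965446, so W is off the plane.

No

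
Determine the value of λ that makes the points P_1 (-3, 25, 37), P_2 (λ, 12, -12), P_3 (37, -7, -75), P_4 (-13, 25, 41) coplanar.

Coplanarity ⇔ det[P_1P_2; P_1P_3; P_1P_4] = 0.
Expanding, this is linear in λ: (-128)λ + (2816) = 0.
So λ = 22.

22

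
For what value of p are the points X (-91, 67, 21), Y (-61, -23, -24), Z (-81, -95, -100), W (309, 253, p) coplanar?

Coplanarity ⇔ det[XY; XZ; XW] = 0.
Expanding, this is linear in p: (-3960)p + (2114640) = 0.
So p = 534.

534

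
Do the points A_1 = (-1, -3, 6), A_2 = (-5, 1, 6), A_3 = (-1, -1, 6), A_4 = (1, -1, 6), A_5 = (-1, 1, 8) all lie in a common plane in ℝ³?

No

The plane through A_1, A_2, A_3 has normal n = A_1A_2 × A_1A_3 = (0, 0, -8) and equation n·P = -48.
Checking the remaining points: n·A_4 = -48, n·A_5 = -64.
Since n·A_5 = -64 ≠ -48, A_5 is off the plane and the points are not all coplanar.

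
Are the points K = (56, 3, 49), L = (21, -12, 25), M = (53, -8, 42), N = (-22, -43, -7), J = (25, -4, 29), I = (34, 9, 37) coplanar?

No

The plane through K, L, M has normal n = KL × KM = (-159, -173, 340) and equation n·P = 7237.
Checking the remaining points: n·N = 8557, n·J = 6577, n·I = 5617.
Since n·N = 8557 ≠ 7237, N is off the plane and the points are not all coplanar.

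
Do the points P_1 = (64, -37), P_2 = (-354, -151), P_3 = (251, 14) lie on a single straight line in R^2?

Yes

P_1P_2 = (-418, -114), P_1P_3 = (187, 51).
Twice the signed area of △P_1P_2P_3 is (-418)(51) − (-114)(187) = 0.
The triangle is degenerate (zero area), so the points are collinear.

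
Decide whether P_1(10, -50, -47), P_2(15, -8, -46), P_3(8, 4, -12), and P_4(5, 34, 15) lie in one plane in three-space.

Yes

A normal to the plane through P_1, P_2, P_3 is n = P_1P_2 × P_1P_3 = (1416, -177, 354).
The plane has equation n·P = 6372. For P_4: n·P_4 = 6372.
Equal, so P_4 lies in the plane and all four are coplanar.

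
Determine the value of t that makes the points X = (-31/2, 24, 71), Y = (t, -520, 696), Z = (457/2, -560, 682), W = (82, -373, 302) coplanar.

465/2

The points are coplanar iff XY · (XZ × XW) = 0.
Expanding, this is linear in t: (107663)t + (-50063295/2) = 0.
So t = 465/2.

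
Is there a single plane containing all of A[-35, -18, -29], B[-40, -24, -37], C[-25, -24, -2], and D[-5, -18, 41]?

Yes

With A as base: AB = (-5, -6, -8), AC = (10, -6, 27), AD = (30, 0, 70).
AC × AD = (-420, 110, 180).
AB · (AC × AD) = 0.
The scalar triple product vanishes, so the four points are coplanar.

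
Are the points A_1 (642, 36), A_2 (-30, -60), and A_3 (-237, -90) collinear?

No

A_1A_2 = (-672, -96), A_1A_3 = (-879, -126).
det[A_1A_2; A_1A_3] = (-672)(-126) − (-96)(-879) = 288.
The determinant is nonzero, so they are not collinear.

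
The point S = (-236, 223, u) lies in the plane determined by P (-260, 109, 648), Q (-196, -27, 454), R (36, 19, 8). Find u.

654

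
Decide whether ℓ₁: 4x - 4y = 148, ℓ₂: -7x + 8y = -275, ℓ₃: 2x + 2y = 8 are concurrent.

No

The three lines meet at one point iff the augmented coefficient matrix [aᵢ bᵢ cᵢ] has rank < 3, i.e. its determinant vanishes.
Here the determinant is -8.
Nonzero, so no common point exists.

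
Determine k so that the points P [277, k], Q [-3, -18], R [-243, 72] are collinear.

-123

The three points are collinear iff det[PQ; PR] = 0.
This determinant is linear in k: (-240)k + (-29520) = 0, so k = -123.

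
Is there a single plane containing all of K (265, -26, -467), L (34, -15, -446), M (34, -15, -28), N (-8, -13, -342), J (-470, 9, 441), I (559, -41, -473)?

No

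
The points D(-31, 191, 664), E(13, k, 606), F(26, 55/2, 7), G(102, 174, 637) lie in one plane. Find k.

347/2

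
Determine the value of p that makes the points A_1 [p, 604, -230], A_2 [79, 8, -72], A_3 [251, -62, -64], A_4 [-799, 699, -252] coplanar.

Coplanarity ⇔ det[A_1A_2; A_1A_3; A_1A_4] = 0.
Expanding, this is linear in p: (-7072)p + (-4639232) = 0.
So p = -656.

-656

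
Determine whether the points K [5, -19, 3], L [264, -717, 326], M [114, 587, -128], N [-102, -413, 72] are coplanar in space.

With K as base: KL = (259, -698, 323), KM = (109, 606, -131), KN = (-107, -394, 69).
KM × KN = (-9800, 6496, 21896).
KL · (KM × KN) = 0.
The scalar triple product vanishes, so the four points are coplanar.

Yes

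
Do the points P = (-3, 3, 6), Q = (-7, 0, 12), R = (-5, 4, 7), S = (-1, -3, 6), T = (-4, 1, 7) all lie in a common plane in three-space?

No

The plane through P, Q, R has normal n = PQ × PR = (-9, -8, -10) and equation n·X = -57.
Checking the remaining points: n·S = -27, n·T = -42.
Since n·S = -27 ≠ -57, S is off the plane and the points are not all coplanar.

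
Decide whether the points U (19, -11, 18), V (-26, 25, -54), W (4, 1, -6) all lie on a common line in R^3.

UV = (-45, 36, -72), UW = (-15, 12, -24).
Each component of UW is 1/3 times the corresponding component of UV, so UW = 1/3·UV and the points are collinear.

Yes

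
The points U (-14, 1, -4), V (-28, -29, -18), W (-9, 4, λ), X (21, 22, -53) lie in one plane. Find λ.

The points are coplanar iff UV · (UW × UX) = 0.
Expanding, this is linear in λ: (-756)λ + (-8316) = 0.
So λ = -11.

-11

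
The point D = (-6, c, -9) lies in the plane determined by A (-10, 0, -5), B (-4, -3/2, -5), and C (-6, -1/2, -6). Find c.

1

The plane through A, B, C has equation (3/2)x + 6y + 3z = -30.
Substituting D: (6)c + (-36) = -30, so c = 1.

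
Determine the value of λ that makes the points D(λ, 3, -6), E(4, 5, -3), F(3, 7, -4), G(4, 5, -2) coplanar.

The points are coplanar iff DE · (DF × DG) = 0.
Expanding, this is linear in λ: (-2)λ + (10) = 0.
So λ = 5.

5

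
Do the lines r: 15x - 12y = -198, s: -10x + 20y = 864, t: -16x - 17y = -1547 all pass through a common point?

The three lines meet at one point iff the augmented coefficient matrix [aᵢ bᵢ cᵢ] has rank < 3, i.e. its determinant vanishes.
Here the determinant is 10728.
Nonzero, so no common point exists.

No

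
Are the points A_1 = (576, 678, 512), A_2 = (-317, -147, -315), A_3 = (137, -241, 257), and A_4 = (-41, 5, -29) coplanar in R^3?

With A_1 as base: A_1A_2 = (-893, -825, -827), A_1A_3 = (-439, -919, -255), A_1A_4 = (-617, -673, -541).
A_1A_3 × A_1A_4 = (325564, -80164, -271576).
A_1A_2 · (A_1A_3 × A_1A_4) = 0.
The scalar triple product vanishes, so the four points are coplanar.

Yes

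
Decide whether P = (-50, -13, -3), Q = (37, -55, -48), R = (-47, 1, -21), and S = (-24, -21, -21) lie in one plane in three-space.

No

The four points are coplanar iff the 3×3 determinant with rows PQ, PR, PS is zero.
Rows: (87, -42, -45), (3, 14, -18), (26, -8, -18).
Expanding along the first row: (87)(-396) − (-42)(414) + (-45)(-388) = 396.
Nonzero ⇒ not coplanar.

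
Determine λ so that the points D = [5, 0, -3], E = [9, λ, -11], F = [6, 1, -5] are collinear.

Collinearity requires DE × DF = 0; each component is linear in λ.
The x-component gives (-2)λ + (8) = 0, so λ = 4.
The remaining components then also vanish.

4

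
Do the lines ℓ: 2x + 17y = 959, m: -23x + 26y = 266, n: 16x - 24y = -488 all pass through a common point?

The three lines meet at one point iff the augmented coefficient matrix [aᵢ bᵢ cᵢ] has rank < 3, i.e. its determinant vanishes.
Here the determinant is -640.
Nonzero, so no common point exists.

No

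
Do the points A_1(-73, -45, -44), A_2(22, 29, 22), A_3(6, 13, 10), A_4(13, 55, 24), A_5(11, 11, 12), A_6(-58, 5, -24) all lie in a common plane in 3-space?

The plane through A_1, A_2, A_3 has normal n = A_1A_2 × A_1A_3 = (168, 84, -336) and equation n·P = -1260.
Checking the remaining points: n·A_4 = -1260, n·A_5 = -1260, n·A_6 = -1260.
All equal -1260, so all 6 points lie in one plane.

Yes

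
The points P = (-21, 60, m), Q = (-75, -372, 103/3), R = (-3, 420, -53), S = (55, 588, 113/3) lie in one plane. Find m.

The points are coplanar iff PQ · (PR × PS) = 0.
Expanding, this is linear in m: (33840)m + (-823440) = 0.
So m = 73/3.

73/3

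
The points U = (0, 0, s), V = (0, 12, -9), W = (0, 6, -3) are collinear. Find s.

Direction VW = (0, -6, 6). From the y-coordinate of U, the parameter along the line is τ = (0 − 12)/(-6) = 2.
Then s = (-9) + 2·(6) = 3.

3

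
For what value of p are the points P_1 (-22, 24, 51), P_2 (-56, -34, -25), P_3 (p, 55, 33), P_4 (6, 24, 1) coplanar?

Normal to plane P_1P_2P_4: n = (2900, -3828, 1624); plane equation n·P = -72848.
Requiring n·P_3 = -72848: (2900)p + (-156948) = -72848.
So p = 29.

29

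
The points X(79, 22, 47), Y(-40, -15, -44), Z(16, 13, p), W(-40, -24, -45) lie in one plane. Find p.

0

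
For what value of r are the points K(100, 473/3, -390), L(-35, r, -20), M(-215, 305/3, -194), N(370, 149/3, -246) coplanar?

Normal to plane KMN: n = (13104, 98280, 49140); plane equation n·P = -2358720.
Requiring n·L = -2358720: (98280)r + (-1441440) = -2358720.
So r = -28/3.

-28/3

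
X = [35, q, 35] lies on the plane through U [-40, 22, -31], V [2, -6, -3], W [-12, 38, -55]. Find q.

-41

A normal to the plane is n = UV × UW = (224, 1792, 1456).
X lies in the plane iff n · UX = 0.
This gives (1792)q + (73472) = 0, so q = -41.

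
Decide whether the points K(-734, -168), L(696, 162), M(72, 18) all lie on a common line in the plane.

KL = (1430, 330), KM = (806, 186).
Checking proportionality: KM = 31/55·KL, so the vectors are parallel and the points are collinear.

Yes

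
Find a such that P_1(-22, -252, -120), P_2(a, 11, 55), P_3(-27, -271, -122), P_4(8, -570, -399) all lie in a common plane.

-21

The points are coplanar iff P_1P_2 · (P_1P_3 × P_1P_4) = 0.
Expanding, this is linear in a: (4665)a + (97965) = 0.
So a = -21.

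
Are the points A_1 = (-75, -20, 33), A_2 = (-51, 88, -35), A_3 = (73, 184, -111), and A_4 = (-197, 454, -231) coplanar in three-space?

Yes

The four points are coplanar iff the 3×3 determinant with rows A_1A_2, A_1A_3, A_1A_4 is zero.
Rows: (24, 108, -68), (148, 204, -144), (-122, 474, -264).
Expanding along the first row: (24)(14400) − (108)(-56640) + (-68)(95040) = 0.
Zero determinant ⇒ coplanar.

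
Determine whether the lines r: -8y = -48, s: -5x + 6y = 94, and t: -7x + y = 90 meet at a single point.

No

Intersecting r and s: solving the 2×2 system gives (x, y) = (-58/5, 6).
Substitute into t: (-7)(-58/5) + (1)(6) = 436/5.
But t requires 90 ≠ 436/5, so the three lines have no common point.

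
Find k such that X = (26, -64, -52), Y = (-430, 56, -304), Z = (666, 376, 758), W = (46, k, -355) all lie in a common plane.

Normal to plane XYZ: n = (208080, 208080, -277440); plane equation n·P = 6519840.
Requiring n·W = 6519840: (208080)k + (108062880) = 6519840.
So k = -488.

-488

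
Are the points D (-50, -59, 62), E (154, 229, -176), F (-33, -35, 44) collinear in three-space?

No

DE = (204, 288, -238), DF = (17, 24, -18).
DE × DF = (528, -374, 0).
The cross product is nonzero, so the points do not lie on one line.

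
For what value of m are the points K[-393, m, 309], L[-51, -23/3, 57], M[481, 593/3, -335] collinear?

-419/3

Collinearity requires KL × KM = 0; each component is linear in m.
The x-component gives (392)m + (164248/3) = 0, so m = -419/3.
The remaining components then also vanish.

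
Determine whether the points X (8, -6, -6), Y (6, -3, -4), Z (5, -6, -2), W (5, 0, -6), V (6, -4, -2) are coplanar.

The plane through X, Y, Z has normal n = XY × XZ = (12, 2, 9) and equation n·P = 30.
Checking the remaining points: n·W = 6, n·V = 46.
Since n·W = 6 ≠ 30, W is off the plane and the points are not all coplanar.

No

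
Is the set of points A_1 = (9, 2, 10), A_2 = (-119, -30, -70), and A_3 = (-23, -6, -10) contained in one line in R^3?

Yes

A_1A_2 = (-128, -32, -80), A_1A_3 = (-32, -8, -20).
Each component of A_1A_3 is 1/4 times the corresponding component of A_1A_2, so A_1A_3 = 1/4·A_1A_2 and the points are collinear.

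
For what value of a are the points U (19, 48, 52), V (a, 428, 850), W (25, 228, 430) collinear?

Direction UW = (6, 180, 378). From the y-coordinate of V, the parameter along the line is τ = (428 − 48)/180 = 19/9.
Then a = 19 + 19/9·(6) = 95/3.

95/3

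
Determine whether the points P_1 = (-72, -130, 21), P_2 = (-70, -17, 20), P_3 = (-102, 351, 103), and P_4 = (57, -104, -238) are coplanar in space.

The four points are coplanar iff the 3×3 determinant with rows P_1P_2, P_1P_3, P_1P_4 is zero.
Rows: (2, 113, -1), (-30, 481, 82), (129, 26, -259).
Expanding along the first row: (2)(-126711) − (113)(-2808) + (-1)(-62829) = 126711.
Nonzero ⇒ not coplanar.

No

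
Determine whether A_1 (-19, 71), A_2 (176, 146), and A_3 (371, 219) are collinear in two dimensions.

A_1A_2 = (195, 75), A_1A_3 = (390, 148).
Twice the signed area of △A_1A_2A_3 is (195)(148) − (75)(390) = -390.
The area is nonzero, so the three points are not collinear.

No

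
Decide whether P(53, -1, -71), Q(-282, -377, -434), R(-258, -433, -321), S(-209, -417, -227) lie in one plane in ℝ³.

Yes

A normal to the plane through P, Q, R is n = PQ × PR = (-62816, 29143, 27784).
The plane has equation n·X = -5331055. For S: n·S = -5331055.
Equal, so S lies in the plane and all four are coplanar.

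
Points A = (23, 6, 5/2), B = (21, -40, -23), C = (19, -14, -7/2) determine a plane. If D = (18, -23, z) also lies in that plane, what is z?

-15/2

A normal to the plane is n = AB × AC = (-234, 90, -144).
D lies in the plane iff n · AD = 0.
This gives (-144)z + (-1080) = 0, so z = -15/2.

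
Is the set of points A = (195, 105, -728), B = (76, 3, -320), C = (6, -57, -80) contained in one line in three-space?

Yes

AB = (-119, -102, 408), AC = (-189, -162, 648).
Each component of AC is 27/17 times the corresponding component of AB, so AC = 27/17·AB and the points are collinear.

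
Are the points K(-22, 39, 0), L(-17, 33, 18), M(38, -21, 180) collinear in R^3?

No

KL = (5, -6, 18), KM = (60, -60, 180).
KL × KM = (0, 180, 60).
The cross product is nonzero, so the points do not lie on one line.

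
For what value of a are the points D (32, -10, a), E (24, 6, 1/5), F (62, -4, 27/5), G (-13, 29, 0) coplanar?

-19/5

The points are coplanar iff DE · (DF × DG) = 0.
Expanding, this is linear in a: (-504)a + (-9576/5) = 0.
So a = -19/5.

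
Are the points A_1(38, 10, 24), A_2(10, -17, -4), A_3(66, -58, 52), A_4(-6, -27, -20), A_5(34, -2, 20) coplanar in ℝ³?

Yes

The plane through A_1, A_2, A_3 has normal n = A_1A_2 × A_1A_3 = (-2660, 0, 2660) and equation n·P = -37240.
Checking the remaining points: n·A_4 = -37240, n·A_5 = -37240.
All equal -37240, so all 5 points lie in one plane.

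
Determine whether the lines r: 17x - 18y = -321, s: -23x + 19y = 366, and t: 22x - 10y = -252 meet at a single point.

Intersecting r and s: solving the 2×2 system gives (x, y) = (-489/91, 1161/91).
Substitute into t: (22)(-489/91) + (-10)(1161/91) = -22368/91.
But t requires -252 ≠ -22368/91, so the three lines have no common point.

No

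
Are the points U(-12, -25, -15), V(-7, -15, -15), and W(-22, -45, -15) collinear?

Yes

UV = (5, 10, 0), UW = (-10, -20, 0).
UV × UW = (0, 0, 0).
The cross product vanishes, so the three points are collinear.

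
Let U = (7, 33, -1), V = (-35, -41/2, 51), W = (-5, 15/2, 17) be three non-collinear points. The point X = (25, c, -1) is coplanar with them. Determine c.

-33/2

The plane through U, V, W has equation 363x + 132y + 429z = 6468.
Substituting X: (132)c + (8646) = 6468, so c = -33/2.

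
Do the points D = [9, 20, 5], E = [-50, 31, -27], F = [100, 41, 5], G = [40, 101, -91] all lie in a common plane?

Yes

A normal to the plane through D, E, F is n = DE × DF = (672, -2912, -2240).
The plane has equation n·P = -63392. For G: n·G = -63392.
Equal, so G lies in the plane and all four are coplanar.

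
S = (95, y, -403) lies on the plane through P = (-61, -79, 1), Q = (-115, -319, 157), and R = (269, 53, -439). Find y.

Coplanarity requires PQ · (PR × PS) = 0.
PQ = (-54, -240, 156), PR = (330, 132, -440); the triple product is linear in y with coefficient 27720 and constant term -13665960.
Setting it to zero: y = 493.

493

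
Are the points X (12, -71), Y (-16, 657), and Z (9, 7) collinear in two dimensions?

Yes

XY = (-28, 728), XZ = (-3, 78).
Twice the signed area of △XYZ is (-28)(78) − (728)(-3) = 0.
The triangle is degenerate (zero area), so the points are collinear.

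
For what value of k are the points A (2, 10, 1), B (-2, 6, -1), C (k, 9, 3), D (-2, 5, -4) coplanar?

0

Normal to plane ABD: n = (10, -12, 4); plane equation n·P = -96.
Requiring n·C = -96: (10)k + (-96) = -96.
So k = 0.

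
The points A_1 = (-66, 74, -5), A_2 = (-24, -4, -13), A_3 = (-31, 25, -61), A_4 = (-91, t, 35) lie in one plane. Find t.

The points are coplanar iff A_1A_2 · (A_1A_3 × A_1A_4) = 0.
Expanding, this is linear in t: (2072)t + (-225848) = 0.
So t = 109.

109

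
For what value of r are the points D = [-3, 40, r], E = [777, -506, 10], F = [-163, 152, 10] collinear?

Collinearity requires DE × DF = 0; each component is linear in r.
The x-component gives (658)r + (-6580) = 0, so r = 10.
The remaining components then also vanish.

10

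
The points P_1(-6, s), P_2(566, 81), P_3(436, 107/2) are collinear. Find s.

Collinearity: (P_1 − P_2) must be parallel to (P_3 − P_2) = (-130, -55/2).
Cross-multiplying the components: (s − 81)·(-130) = (-572)·(-55/2).
Solving gives s = -40.

-40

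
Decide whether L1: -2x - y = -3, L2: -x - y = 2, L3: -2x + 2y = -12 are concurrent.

Intersecting L1 and L2: solving the 2×2 system gives (x, y) = (5, -7).
Substitute into L3: (-2)(5) + (2)(-7) = -24.
But L3 requires -12 ≠ -24, so the three lines have no common point.

No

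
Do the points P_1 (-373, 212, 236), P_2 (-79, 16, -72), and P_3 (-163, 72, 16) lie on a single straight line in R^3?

Yes

P_1P_2 = (294, -196, -308), P_1P_3 = (210, -140, -220).
Each component of P_1P_3 is 5/7 times the corresponding component of P_1P_2, so P_1P_3 = 5/7·P_1P_2 and the points are collinear.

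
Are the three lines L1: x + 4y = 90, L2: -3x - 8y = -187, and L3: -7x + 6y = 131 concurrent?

No

Lines aᵢx + bᵢy = cᵢ with pairwise distinct directions are concurrent exactly when det[aᵢ bᵢ cᵢ] = 0.
Here the determinant is 222.
Nonzero, so no common point exists.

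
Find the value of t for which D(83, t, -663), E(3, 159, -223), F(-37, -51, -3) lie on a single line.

579

Direction EF = (-40, -210, 220). From the x-coordinate of D, the parameter along the line is τ = (83 − 3)/(-40) = -2.
Then t = 159 + (-2)·(-210) = 579.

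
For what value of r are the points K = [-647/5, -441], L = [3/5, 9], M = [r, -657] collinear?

The three points are collinear iff det[KL; KM] = 0.
This determinant is linear in r: (-450)r + (-86310) = 0, so r = -959/5.

-959/5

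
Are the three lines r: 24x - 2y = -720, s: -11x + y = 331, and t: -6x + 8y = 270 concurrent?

Lines aᵢx + bᵢy = cᵢ with pairwise distinct directions are concurrent exactly when det[aᵢ bᵢ cᵢ] = 0.
Here the determinant is 0.
It vanishes, so the lines are concurrent at (-29, 12).

Yes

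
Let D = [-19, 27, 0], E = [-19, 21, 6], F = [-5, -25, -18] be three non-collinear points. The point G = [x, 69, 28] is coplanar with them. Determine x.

-33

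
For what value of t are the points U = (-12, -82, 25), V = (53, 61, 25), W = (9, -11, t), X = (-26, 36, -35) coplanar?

15

The points are coplanar iff UV · (UW × UX) = 0.
Expanding, this is linear in t: (-9672)t + (145080) = 0.
So t = 15.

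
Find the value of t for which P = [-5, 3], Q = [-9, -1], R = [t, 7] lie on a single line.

-1

The three points are collinear iff det[PQ; PR] = 0.
This determinant is linear in t: (4)t + (4) = 0, so t = -1.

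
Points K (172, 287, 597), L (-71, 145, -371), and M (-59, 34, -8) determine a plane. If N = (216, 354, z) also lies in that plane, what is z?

A normal to the plane is n = KL × KM = (-158994, 76593, 28677).
N lies in the plane iff n · KN = 0.
This gives (28677)z + (-18984174) = 0, so z = 662.

662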